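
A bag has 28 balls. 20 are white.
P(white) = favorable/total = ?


P = 20/28 = 0.7143

P = 0.7143


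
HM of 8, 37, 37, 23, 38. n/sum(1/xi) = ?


Sum of reciprocals = 1/8 + 1/37 + 1/37 + 1/23 + 1/38 = 0.248848
HM = 5/0.248848 = 20.0926

HM = 20.0926


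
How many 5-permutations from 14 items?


P(14,5) = 14!/9!
= 87178291200/362880
= 240240

P(14,5) = 240240


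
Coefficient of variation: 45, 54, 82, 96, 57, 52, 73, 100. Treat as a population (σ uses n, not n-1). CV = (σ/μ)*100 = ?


Mean = 69.8750
SD = 19.6941
CV = (19.6941/69.8750)*100 = 28.1848%

CV = 28.1848%


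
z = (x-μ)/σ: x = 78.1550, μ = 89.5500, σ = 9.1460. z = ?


z = (78.1550 - 89.5500)/9.1460
= -11.3950/9.1460
= -1.2459

z = -1.2459


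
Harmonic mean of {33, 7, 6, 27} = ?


Sum of reciprocals = 1/33 + 1/7 + 1/6 + 1/27 = 0.376864
HM = 4/0.376864 = 10.6139

HM = 10.6139


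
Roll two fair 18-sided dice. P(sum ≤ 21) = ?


Total outcomes = 18×18 = 324
Favorable (sum ≤ 21): 204
P = 204/324 = 0.6296

P = 0.6296


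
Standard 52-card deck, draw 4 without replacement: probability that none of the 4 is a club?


P(no clubs) = (39/52) × (38/51) × (37/50) × (36/49)
= 0.3038

P = 0.3038


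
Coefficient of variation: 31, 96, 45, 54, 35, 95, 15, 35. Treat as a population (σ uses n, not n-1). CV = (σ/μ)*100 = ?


Mean = 50.7500
SD = 27.8691
CV = (27.8691/50.7500)*100 = 54.9145%

CV = 54.9145%


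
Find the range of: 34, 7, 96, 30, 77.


Max = 96, Min = 7
Range = 96 - 7 = 89

Range = 89


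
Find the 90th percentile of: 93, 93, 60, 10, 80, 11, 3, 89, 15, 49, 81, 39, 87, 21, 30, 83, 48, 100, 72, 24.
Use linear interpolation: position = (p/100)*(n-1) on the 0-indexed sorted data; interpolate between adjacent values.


Sorted: 3, 10, 11, 15, 21, 24, 30, 39, 48, 49, 60, 72, 80, 81, 83, 87, 89, 93, 93, 100
n = 20
Index = 90/100 * 19 = 17.1000
Lower = data[17] = 93, Upper = data[18] = 93
P90 = 93 + 0.1000*(0) = 93.0000

P90 = 93.0000


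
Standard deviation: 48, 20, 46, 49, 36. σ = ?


Mean = 39.8000
Variance = 119.3600
SD = sqrt(119.3600) = 10.9252

SD = 10.9252


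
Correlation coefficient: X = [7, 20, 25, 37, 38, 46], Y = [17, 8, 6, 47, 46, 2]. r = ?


Mean X = 28.8333, Mean Y = 21.0000
SD X = 13.005341, SD Y = 18.583146
Cov = 62.500000
r = 62.500000/(13.005341*18.583146) = 0.2586

r = 0.2586


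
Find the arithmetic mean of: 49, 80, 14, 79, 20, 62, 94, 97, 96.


Sum = 49 + 80 + 14 + 79 + 20 + 62 + 94 + 97 + 96 = 591
n = 9
Mean = 591/9 = 65.6667

Mean = 65.6667


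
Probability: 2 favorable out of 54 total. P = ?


P = 2/54 = 0.0370

P = 0.0370


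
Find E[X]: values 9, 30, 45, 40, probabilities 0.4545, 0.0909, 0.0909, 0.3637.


E[X] = 9*0.4545 + 30*0.0909 + 45*0.0909 + 40*0.3637
= 4.0905 + 2.7270 + 4.0905 + 14.5480
= 25.4560

E[X] = 25.4560


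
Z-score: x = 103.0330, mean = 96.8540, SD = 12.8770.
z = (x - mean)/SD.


z = (103.0330 - 96.8540)/12.8770
= 6.1790/12.8770
= 0.4798

z = 0.4798


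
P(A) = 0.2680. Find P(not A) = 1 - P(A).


P(not A) = 1 - 0.2680 = 0.7320

P(not A) = 0.7320


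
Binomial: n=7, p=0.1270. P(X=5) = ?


C(7,5) = 21
p^5 = 3.303837e-05
(1-p)^2 = 0.762129
P = 21 * 3.303837e-05 * 0.762129 = 0.0005

P(X=5) = 0.0005


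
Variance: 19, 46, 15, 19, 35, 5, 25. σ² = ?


Mean = 23.4286
Squared deviations: 19.6122, 509.4694, 71.0408, 19.6122, 133.8980, 339.6122, 2.4694
Sum = 1095.7143
Variance = 1095.7143/7 = 156.5306

Variance = 156.5306


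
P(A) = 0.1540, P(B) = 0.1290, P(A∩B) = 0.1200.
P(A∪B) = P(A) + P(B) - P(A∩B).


P(A∪B) = 0.1540 + 0.1290 - 0.1200
= 0.2830 - 0.1200
= 0.1630

P(A∪B) = 0.1630


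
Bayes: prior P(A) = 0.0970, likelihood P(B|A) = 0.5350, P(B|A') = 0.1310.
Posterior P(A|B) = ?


P(B) = P(B|A)*P(A) + P(B|A')*P(A')
= 0.5350*0.0970 + 0.1310*0.9030
= 0.051895 + 0.118293 = 0.170188
P(A|B) = 0.051895/0.170188 = 0.3049

P(A|B) = 0.3049


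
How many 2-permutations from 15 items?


P(15,2) = 15!/13!
= 1307674368000/6227020800
= 210

P(15,2) = 210


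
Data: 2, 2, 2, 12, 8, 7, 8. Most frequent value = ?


Frequencies: 2:3, 7:1, 8:2, 12:1
Max frequency = 3
Mode = 2

Mode = 2


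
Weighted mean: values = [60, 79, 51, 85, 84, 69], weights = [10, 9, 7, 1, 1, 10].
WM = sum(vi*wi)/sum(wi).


Numerator = 60*10 + 79*9 + 51*7 + 85*1 + 84*1 + 69*10 = 2527
Denominator = 10 + 9 + 7 + 1 + 1 + 10 = 38
WM = 2527/38 = 66.5000

WM = 66.5000


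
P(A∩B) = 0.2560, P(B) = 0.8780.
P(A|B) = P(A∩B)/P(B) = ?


P(A|B) = 0.2560/0.8780 = 0.2916

P(A|B) = 0.2916


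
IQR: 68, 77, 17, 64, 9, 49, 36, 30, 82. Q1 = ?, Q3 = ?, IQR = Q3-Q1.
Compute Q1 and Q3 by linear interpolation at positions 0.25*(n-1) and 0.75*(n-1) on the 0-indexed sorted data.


Sorted: 9, 17, 30, 36, 49, 64, 68, 77, 82
Q1 (25th %ile) = 30.0000
Q3 (75th %ile) = 68.0000
IQR = 68.0000 - 30.0000 = 38.0000

IQR = 38.0000


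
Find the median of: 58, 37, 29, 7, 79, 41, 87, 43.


Sorted: 7, 29, 37, 41, 43, 58, 79, 87
n = 8 (even)
Middle values: 41 and 43
Median = (41+43)/2 = 42.0000

Median = 42.0000


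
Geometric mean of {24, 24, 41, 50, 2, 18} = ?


Product = 24 × 24 × 41 × 50 × 2 × 18 = 42508800
GM = 42508800^(1/6) = 18.6816

GM = 18.6816


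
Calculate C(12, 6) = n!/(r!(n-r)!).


C(12,6) = 12!/(6! × 6!)
= 479001600/(720 × 720)
= 924

C(12,6) = 924


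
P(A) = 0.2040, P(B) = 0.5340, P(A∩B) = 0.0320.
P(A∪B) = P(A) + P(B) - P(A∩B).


P(A∪B) = 0.2040 + 0.5340 - 0.0320
= 0.7380 - 0.0320
= 0.7060

P(A∪B) = 0.7060


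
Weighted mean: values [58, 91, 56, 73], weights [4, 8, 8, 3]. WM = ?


Numerator = 58*4 + 91*8 + 56*8 + 73*3 = 1627
Denominator = 4 + 8 + 8 + 3 = 23
WM = 1627/23 = 70.7391

WM = 70.7391


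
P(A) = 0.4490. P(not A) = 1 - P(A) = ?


P(not A) = 1 - 0.4490 = 0.5510

P(not A) = 0.5510


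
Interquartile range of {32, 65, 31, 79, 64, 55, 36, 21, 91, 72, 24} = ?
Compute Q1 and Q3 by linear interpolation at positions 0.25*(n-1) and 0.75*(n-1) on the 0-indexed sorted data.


Sorted: 21, 24, 31, 32, 36, 55, 64, 65, 72, 79, 91
Q1 (25th %ile) = 31.5000
Q3 (75th %ile) = 68.5000
IQR = 68.5000 - 31.5000 = 37.0000

IQR = 37.0000


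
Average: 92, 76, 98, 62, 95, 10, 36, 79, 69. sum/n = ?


Sum = 92 + 76 + 98 + 62 + 95 + 10 + 36 + 79 + 69 = 617
n = 9
Mean = 617/9 = 68.5556

Mean = 68.5556


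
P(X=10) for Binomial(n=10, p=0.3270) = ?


C(10,10) = 1
p^10 = 1.397905e-05
(1-p)^0 = 1.000000
P = 1 * 1.397905e-05 * 1.000000 = 1.3979e-05

P(X=10) = 1.3979e-05


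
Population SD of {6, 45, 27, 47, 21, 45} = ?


Mean = 31.8333
Variance = 230.8056
SD = sqrt(230.8056) = 15.1923

SD = 15.1923


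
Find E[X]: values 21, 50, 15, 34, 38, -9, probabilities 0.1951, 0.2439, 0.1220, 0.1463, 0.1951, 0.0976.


E[X] = 21*0.1951 + 50*0.2439 + 15*0.1220 + 34*0.1463 + 38*0.1951 - 9*0.0976
= 4.0971 + 12.1950 + 1.8300 + 4.9742 + 7.4138 - 0.8784
= 29.6317

E[X] = 29.6317


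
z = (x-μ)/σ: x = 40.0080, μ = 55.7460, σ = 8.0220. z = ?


z = (40.0080 - 55.7460)/8.0220
= -15.7380/8.0220
= -1.9619

z = -1.9619


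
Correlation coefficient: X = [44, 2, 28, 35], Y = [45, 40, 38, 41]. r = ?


Mean X = 27.2500, Mean Y = 41.0000
SD X = 15.642490, SD Y = 2.549510
Cov = 22.500000
r = 22.500000/(15.642490*2.549510) = 0.5642

r = 0.5642


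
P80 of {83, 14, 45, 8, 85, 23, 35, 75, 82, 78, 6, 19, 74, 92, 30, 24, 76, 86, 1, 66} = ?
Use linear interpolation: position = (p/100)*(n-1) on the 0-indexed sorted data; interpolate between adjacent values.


Sorted: 1, 6, 8, 14, 19, 23, 24, 30, 35, 45, 66, 74, 75, 76, 78, 82, 83, 85, 86, 92
n = 20
Index = 80/100 * 19 = 15.2000
Lower = data[15] = 82, Upper = data[16] = 83
P80 = 82 + 0.2000*(1) = 82.2000

P80 = 82.2000


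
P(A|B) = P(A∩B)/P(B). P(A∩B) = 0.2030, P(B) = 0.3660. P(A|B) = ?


P(A|B) = 0.2030/0.3660 = 0.5546

P(A|B) = 0.5546


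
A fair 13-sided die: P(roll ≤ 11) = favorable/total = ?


Favorable outcomes (roll ≤ 11): 11
Total outcomes = 13
P = 11/13 = 0.8462

P = 0.8462


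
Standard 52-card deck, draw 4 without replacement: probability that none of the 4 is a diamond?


P(no diamonds) = (39/52) × (38/51) × (37/50) × (36/49)
= 0.3038

P = 0.3038


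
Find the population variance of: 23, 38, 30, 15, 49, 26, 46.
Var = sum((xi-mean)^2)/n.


Mean = 32.4286
Squared deviations: 88.8980, 31.0408, 5.8980, 303.7551, 274.6122, 41.3265, 184.1837
Sum = 929.7143
Variance = 929.7143/7 = 132.8163

Variance = 132.8163


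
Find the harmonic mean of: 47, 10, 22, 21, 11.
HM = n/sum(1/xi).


Sum of reciprocals = 1/47 + 1/10 + 1/22 + 1/21 + 1/11 = 0.305259
HM = 5/0.305259 = 16.3795

HM = 16.3795


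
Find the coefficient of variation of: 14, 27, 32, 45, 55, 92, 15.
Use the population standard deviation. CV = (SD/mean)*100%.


Mean = 40.0000
SD = 25.3208
CV = (25.3208/40.0000)*100 = 63.3020%

CV = 63.3020%


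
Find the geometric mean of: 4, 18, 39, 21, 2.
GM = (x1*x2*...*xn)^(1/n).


Product = 4 × 18 × 39 × 21 × 2 = 117936
GM = 117936^(1/5) = 10.3354

GM = 10.3354


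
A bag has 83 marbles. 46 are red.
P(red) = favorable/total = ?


P = 46/83 = 0.5542

P = 0.5542


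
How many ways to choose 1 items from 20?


C(20,1) = 20!/(1! × 19!)
= 2432902008176640000/(1 × 121645100408832000)
= 20

C(20,1) = 20


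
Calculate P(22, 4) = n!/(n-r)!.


P(22,4) = 22!/18!
= 1124000727777607680000/6402373705728000
= 175560

P(22,4) = 175560


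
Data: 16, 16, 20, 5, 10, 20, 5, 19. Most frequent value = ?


Frequencies: 5:2, 10:1, 16:2, 19:1, 20:2
Max frequency = 2
Mode = 5, 16, 20

Mode = 5, 16, 20


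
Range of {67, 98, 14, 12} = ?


Max = 98, Min = 12
Range = 98 - 12 = 86

Range = 86


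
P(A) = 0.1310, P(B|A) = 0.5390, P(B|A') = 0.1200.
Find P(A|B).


P(B) = P(B|A)*P(A) + P(B|A')*P(A')
= 0.5390*0.1310 + 0.1200*0.8690
= 0.070609 + 0.104280 = 0.174889
P(A|B) = 0.070609/0.174889 = 0.4037

P(A|B) = 0.4037


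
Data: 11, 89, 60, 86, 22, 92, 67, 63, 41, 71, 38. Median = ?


Sorted: 11, 22, 38, 41, 60, 63, 67, 71, 86, 89, 92
n = 11 (odd)
Middle value = 63

Median = 63


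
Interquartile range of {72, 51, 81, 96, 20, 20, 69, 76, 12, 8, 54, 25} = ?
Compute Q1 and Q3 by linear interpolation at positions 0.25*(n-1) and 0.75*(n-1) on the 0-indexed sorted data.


Sorted: 8, 12, 20, 20, 25, 51, 54, 69, 72, 76, 81, 96
Q1 (25th %ile) = 20.0000
Q3 (75th %ile) = 73.0000
IQR = 73.0000 - 20.0000 = 53.0000

IQR = 53.0000


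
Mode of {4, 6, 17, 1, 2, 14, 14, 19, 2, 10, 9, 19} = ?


Frequencies: 1:1, 2:2, 4:1, 6:1, 9:1, 10:1, 14:2, 17:1, 19:2
Max frequency = 2
Mode = 2, 14, 19

Mode = 2, 14, 19


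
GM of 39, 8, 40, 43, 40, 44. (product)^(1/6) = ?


Product = 39 × 8 × 40 × 43 × 40 × 44 = 944486400
GM = 944486400^(1/6) = 31.3232

GM = 31.3232


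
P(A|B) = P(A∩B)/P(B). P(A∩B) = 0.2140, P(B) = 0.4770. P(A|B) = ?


P(A|B) = 0.2140/0.4770 = 0.4486

P(A|B) = 0.4486


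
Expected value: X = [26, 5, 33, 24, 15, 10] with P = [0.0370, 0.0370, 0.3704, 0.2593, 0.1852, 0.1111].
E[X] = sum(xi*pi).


E[X] = 26*0.0370 + 5*0.0370 + 33*0.3704 + 24*0.2593 + 15*0.1852 + 10*0.1111
= 0.9620 + 0.1850 + 12.2232 + 6.2232 + 2.7780 + 1.1110
= 23.4824

E[X] = 23.4824


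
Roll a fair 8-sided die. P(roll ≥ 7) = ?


Favorable outcomes (roll ≥ 7): 2
Total outcomes = 8
P = 2/8 = 0.2500

P = 0.2500


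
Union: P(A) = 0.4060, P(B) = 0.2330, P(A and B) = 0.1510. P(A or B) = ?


P(A∪B) = 0.4060 + 0.2330 - 0.1510
= 0.6390 - 0.1510
= 0.4880

P(A∪B) = 0.4880


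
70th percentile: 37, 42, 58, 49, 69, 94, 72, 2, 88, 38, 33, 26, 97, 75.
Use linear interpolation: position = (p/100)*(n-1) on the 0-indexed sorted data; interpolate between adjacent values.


Sorted: 2, 26, 33, 37, 38, 42, 49, 58, 69, 72, 75, 88, 94, 97
n = 14
Index = 70/100 * 13 = 9.1000
Lower = data[9] = 72, Upper = data[10] = 75
P70 = 72 + 0.1000*(3) = 72.3000

P70 = 72.3000


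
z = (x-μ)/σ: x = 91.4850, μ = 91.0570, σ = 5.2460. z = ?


z = (91.4850 - 91.0570)/5.2460
= 0.4280/5.2460
= 0.0816

z = 0.0816


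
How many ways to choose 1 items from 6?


C(6,1) = 6!/(1! × 5!)
= 720/(1 × 120)
= 6

C(6,1) = 6


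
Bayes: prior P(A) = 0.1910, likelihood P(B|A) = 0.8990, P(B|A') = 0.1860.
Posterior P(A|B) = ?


P(B) = P(B|A)*P(A) + P(B|A')*P(A')
= 0.8990*0.1910 + 0.1860*0.8090
= 0.171709 + 0.150474 = 0.322183
P(A|B) = 0.171709/0.322183 = 0.5330

P(A|B) = 0.5330


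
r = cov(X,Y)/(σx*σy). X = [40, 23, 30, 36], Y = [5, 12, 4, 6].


Mean X = 32.2500, Mean Y = 6.7500
SD X = 6.417749, SD Y = 3.112475
Cov = -14.687500
r = -14.687500/(6.417749*3.112475) = -0.7353

r = -0.7353


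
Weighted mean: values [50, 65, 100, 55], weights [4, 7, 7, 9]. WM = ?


Numerator = 50*4 + 65*7 + 100*7 + 55*9 = 1850
Denominator = 4 + 7 + 7 + 9 = 27
WM = 1850/27 = 68.5185

WM = 68.5185


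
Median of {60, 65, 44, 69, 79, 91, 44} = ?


Sorted: 44, 44, 60, 65, 69, 79, 91
n = 7 (odd)
Middle value = 65

Median = 65


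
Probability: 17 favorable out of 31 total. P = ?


P = 17/31 = 0.5484

P = 0.5484


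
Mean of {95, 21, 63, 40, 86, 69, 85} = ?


Sum = 95 + 21 + 63 + 40 + 86 + 69 + 85 = 459
n = 7
Mean = 459/7 = 65.5714

Mean = 65.5714


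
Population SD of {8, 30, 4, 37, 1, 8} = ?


Mean = 14.6667
Variance = 187.2222
SD = sqrt(187.2222) = 13.6829

SD = 13.6829


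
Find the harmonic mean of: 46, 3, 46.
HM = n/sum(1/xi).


Sum of reciprocals = 1/46 + 1/3 + 1/46 = 0.376812
HM = 3/0.376812 = 7.9615

HM = 7.9615


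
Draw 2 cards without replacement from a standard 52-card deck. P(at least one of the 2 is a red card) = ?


P(at least one) = 1 - P(none)
P(none) = (26/52) × (25/51) = 0.245098
P(at least one) = 1 - 0.245098 = 0.7549

P = 0.7549


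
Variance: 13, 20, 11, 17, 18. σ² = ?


Mean = 15.8000
Squared deviations: 7.8400, 17.6400, 23.0400, 1.4400, 4.8400
Sum = 54.8000
Variance = 54.8000/5 = 10.9600

Variance = 10.9600


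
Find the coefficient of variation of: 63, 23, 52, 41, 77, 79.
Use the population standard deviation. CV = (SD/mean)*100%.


Mean = 55.8333
SD = 19.7857
CV = (19.7857/55.8333)*100 = 35.4370%

CV = 35.4370%


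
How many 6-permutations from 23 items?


P(23,6) = 23!/17!
= 25852016738884976640000/355687428096000
= 72681840

P(23,6) = 72681840


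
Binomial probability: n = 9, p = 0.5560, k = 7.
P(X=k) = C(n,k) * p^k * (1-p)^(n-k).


C(9,7) = 36
p^7 = 0.016426
(1-p)^2 = 0.197136
P = 36 * 0.016426 * 0.197136 = 0.1166

P(X=7) = 0.1166


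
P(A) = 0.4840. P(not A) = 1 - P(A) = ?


P(not A) = 1 - 0.4840 = 0.5160

P(not A) = 0.5160


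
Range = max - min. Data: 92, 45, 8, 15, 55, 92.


Max = 92, Min = 8
Range = 92 - 8 = 84

Range = 84


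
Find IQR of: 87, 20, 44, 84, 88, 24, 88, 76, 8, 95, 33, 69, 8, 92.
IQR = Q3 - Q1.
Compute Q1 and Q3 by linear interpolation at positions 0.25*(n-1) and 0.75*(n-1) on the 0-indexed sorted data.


Sorted: 8, 8, 20, 24, 33, 44, 69, 76, 84, 87, 88, 88, 92, 95
Q1 (25th %ile) = 26.2500
Q3 (75th %ile) = 87.7500
IQR = 87.7500 - 26.2500 = 61.5000

IQR = 61.5000


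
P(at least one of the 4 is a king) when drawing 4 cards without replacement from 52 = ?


P(at least one) = 1 - P(none)
P(none) = (48/52) × (47/51) × (46/50) × (45/49) = 0.718737
P(at least one) = 1 - 0.718737 = 0.2813

P = 0.2813


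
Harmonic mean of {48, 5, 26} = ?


Sum of reciprocals = 1/48 + 1/5 + 1/26 = 0.259295
HM = 3/0.259295 = 11.5698

HM = 11.5698


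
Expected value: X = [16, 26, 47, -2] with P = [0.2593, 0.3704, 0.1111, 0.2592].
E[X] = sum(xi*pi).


E[X] = 16*0.2593 + 26*0.3704 + 47*0.1111 - 2*0.2592
= 4.1488 + 9.6304 + 5.2217 - 0.5184
= 18.4825

E[X] = 18.4825


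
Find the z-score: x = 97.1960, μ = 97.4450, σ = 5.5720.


z = (97.1960 - 97.4450)/5.5720
= -0.2490/5.5720
= -0.0447

z = -0.0447


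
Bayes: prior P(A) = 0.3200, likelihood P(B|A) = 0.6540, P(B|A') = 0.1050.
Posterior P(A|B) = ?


P(B) = P(B|A)*P(A) + P(B|A')*P(A')
= 0.6540*0.3200 + 0.1050*0.6800
= 0.209280 + 0.071400 = 0.280680
P(A|B) = 0.209280/0.280680 = 0.7456

P(A|B) = 0.7456


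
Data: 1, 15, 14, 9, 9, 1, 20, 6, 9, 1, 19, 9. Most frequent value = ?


Frequencies: 1:3, 6:1, 9:4, 14:1, 15:1, 19:1, 20:1
Max frequency = 4
Mode = 9

Mode = 9


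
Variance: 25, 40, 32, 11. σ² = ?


Mean = 27.0000
Squared deviations: 4.0000, 169.0000, 25.0000, 256.0000
Sum = 454.0000
Variance = 454.0000/4 = 113.5000

Variance = 113.5000


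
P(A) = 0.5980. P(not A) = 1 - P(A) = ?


P(not A) = 1 - 0.5980 = 0.4020

P(not A) = 0.4020


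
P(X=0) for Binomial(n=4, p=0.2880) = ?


C(4,0) = 1
p^0 = 1.000000
(1-p)^4 = 0.256992
P = 1 * 1.000000 * 0.256992 = 0.2570

P(X=0) = 0.2570


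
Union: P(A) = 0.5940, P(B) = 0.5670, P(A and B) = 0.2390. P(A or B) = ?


P(A∪B) = 0.5940 + 0.5670 - 0.2390
= 1.1610 - 0.2390
= 0.9220

P(A∪B) = 0.9220


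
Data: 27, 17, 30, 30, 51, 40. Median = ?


Sorted: 17, 27, 30, 30, 40, 51
n = 6 (even)
Middle values: 30 and 30
Median = (30+30)/2 = 30.0000

Median = 30.0000


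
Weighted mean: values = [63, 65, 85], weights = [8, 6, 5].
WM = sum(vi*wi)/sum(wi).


Numerator = 63*8 + 65*6 + 85*5 = 1319
Denominator = 8 + 6 + 5 = 19
WM = 1319/19 = 69.4211

WM = 69.4211


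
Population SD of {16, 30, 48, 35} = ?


Mean = 32.2500
Variance = 131.1875
SD = sqrt(131.1875) = 11.4537

SD = 11.4537


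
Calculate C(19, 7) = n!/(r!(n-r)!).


C(19,7) = 19!/(7! × 12!)
= 121645100408832000/(5040 × 479001600)
= 50388

C(19,7) = 50388


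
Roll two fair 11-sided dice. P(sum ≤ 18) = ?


Total outcomes = 11×11 = 121
Favorable (sum ≤ 18): 111
P = 111/121 = 0.9174

P = 0.9174


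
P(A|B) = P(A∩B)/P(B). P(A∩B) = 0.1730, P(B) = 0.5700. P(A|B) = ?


P(A|B) = 0.1730/0.5700 = 0.3035

P(A|B) = 0.3035


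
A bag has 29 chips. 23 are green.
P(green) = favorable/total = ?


P = 23/29 = 0.7931

P = 0.7931


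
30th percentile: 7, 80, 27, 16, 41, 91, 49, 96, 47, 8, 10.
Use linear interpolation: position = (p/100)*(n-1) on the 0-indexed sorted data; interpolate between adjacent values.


Sorted: 7, 8, 10, 16, 27, 41, 47, 49, 80, 91, 96
n = 11
Index = 30/100 * 10 = 3.0000
Lower = data[3] = 16, Upper = data[4] = 27
P30 = 16 + 0*(11) = 16.0000

P30 = 16.0000


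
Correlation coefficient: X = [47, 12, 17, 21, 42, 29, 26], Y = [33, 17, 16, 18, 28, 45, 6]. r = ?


Mean X = 27.7143, Mean Y = 23.2857
SD X = 11.876920, SD Y = 11.996598
Cov = 74.938776
r = 74.938776/(11.876920*11.996598) = 0.5260

r = 0.5260


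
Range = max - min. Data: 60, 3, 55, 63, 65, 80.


Max = 80, Min = 3
Range = 80 - 3 = 77

Range = 77


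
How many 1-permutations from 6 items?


P(6,1) = 6!/5!
= 720/120
= 6

P(6,1) = 6


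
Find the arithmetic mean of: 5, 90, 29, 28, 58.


Sum = 5 + 90 + 29 + 28 + 58 = 210
n = 5
Mean = 210/5 = 42.0000

Mean = 42.0000


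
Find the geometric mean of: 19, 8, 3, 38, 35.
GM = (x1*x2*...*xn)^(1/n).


Product = 19 × 8 × 3 × 38 × 35 = 606480
GM = 606480^(1/5) = 14.3405

GM = 14.3405


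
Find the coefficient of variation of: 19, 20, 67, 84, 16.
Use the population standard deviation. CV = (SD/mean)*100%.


Mean = 41.2000
SD = 28.5475
CV = (28.5475/41.2000)*100 = 69.2901%

CV = 69.2901%


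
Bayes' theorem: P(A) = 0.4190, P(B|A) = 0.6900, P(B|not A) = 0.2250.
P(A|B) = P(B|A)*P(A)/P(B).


P(B) = P(B|A)*P(A) + P(B|A')*P(A')
= 0.6900*0.4190 + 0.2250*0.5810
= 0.289110 + 0.130725 = 0.419835
P(A|B) = 0.289110/0.419835 = 0.6886

P(A|B) = 0.6886


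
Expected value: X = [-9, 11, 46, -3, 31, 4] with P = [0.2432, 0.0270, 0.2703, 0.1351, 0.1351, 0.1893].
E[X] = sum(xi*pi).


E[X] = -9*0.2432 + 11*0.0270 + 46*0.2703 - 3*0.1351 + 31*0.1351 + 4*0.1893
= -2.1888 + 0.2970 + 12.4338 - 0.4053 + 4.1881 + 0.7572
= 15.0820

E[X] = 15.0820


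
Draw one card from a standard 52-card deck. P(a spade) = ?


13 spades in 52 cards
P = 13/52 = 0.2500

P = 0.2500


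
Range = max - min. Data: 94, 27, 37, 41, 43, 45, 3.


Max = 94, Min = 3
Range = 94 - 3 = 91

Range = 91


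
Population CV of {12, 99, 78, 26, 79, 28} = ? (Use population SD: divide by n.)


Mean = 53.6667
SD = 32.7855
CV = (32.7855/53.6667)*100 = 61.0910%

CV = 61.0910%


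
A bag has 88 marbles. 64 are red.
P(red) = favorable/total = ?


P = 64/88 = 0.7273

P = 0.7273


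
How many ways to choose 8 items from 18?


C(18,8) = 18!/(8! × 10!)
= 6402373705728000/(40320 × 3628800)
= 43758

C(18,8) = 43758


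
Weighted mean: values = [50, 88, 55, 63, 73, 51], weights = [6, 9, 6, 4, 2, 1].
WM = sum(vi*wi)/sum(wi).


Numerator = 50*6 + 88*9 + 55*6 + 63*4 + 73*2 + 51*1 = 1871
Denominator = 6 + 9 + 6 + 4 + 2 + 1 = 28
WM = 1871/28 = 66.8214

WM = 66.8214


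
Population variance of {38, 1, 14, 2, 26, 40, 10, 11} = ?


Mean = 17.7500
Squared deviations: 410.0625, 280.5625, 14.0625, 248.0625, 68.0625, 495.0625, 60.0625, 45.5625
Sum = 1621.5000
Variance = 1621.5000/8 = 202.6875

Variance = 202.6875


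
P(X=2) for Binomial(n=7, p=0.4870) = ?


C(7,2) = 21
p^2 = 0.237169
(1-p)^5 = 0.035529
P = 21 * 0.237169 * 0.035529 = 0.1770

P(X=2) = 0.1770


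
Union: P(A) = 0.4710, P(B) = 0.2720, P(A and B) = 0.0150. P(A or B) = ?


P(A∪B) = 0.4710 + 0.2720 - 0.0150
= 0.7430 - 0.0150
= 0.7280

P(A∪B) = 0.7280


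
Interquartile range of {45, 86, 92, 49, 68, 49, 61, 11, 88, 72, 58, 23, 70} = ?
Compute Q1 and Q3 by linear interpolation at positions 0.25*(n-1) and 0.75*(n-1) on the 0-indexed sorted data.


Sorted: 11, 23, 45, 49, 49, 58, 61, 68, 70, 72, 86, 88, 92
Q1 (25th %ile) = 49.0000
Q3 (75th %ile) = 72.0000
IQR = 72.0000 - 49.0000 = 23.0000

IQR = 23.0000


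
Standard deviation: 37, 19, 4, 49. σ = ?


Mean = 27.2500
Variance = 294.1875
SD = sqrt(294.1875) = 17.1519

SD = 17.1519


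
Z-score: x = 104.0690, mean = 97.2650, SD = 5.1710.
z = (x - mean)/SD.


z = (104.0690 - 97.2650)/5.1710
= 6.8040/5.1710
= 1.3158

z = 1.3158


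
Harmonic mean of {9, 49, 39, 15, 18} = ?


Sum of reciprocals = 1/9 + 1/49 + 1/39 + 1/15 + 1/18 = 0.279383
HM = 5/0.279383 = 17.8966

HM = 17.8966


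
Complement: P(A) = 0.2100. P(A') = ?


P(not A) = 1 - 0.2100 = 0.7900

P(not A) = 0.7900


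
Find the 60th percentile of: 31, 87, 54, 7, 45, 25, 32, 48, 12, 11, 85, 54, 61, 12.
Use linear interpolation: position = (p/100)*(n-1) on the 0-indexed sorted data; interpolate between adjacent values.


Sorted: 7, 11, 12, 12, 25, 31, 32, 45, 48, 54, 54, 61, 85, 87
n = 14
Index = 60/100 * 13 = 7.8000
Lower = data[7] = 45, Upper = data[8] = 48
P60 = 45 + 0.8000*(3) = 47.4000

P60 = 47.4000


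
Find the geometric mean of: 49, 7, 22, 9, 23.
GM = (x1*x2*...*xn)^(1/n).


Product = 49 × 7 × 22 × 9 × 23 = 1562022
GM = 1562022^(1/5) = 17.3276

GM = 17.3276


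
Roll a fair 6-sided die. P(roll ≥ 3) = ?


Favorable outcomes (roll ≥ 3): 4
Total outcomes = 6
P = 4/6 = 0.6667

P = 0.6667


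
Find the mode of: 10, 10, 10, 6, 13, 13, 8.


Frequencies: 6:1, 8:1, 10:3, 13:2
Max frequency = 3
Mode = 10

Mode = 10


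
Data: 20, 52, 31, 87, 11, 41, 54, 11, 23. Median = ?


Sorted: 11, 11, 20, 23, 31, 41, 52, 54, 87
n = 9 (odd)
Middle value = 31

Median = 31


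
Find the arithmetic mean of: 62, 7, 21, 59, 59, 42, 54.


Sum = 62 + 7 + 21 + 59 + 59 + 42 + 54 = 304
n = 7
Mean = 304/7 = 43.4286

Mean = 43.4286


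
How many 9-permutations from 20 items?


P(20,9) = 20!/11!
= 2432902008176640000/39916800
= 60949324800

P(20,9) = 60949324800


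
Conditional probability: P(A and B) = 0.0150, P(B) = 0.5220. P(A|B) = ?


P(A|B) = 0.0150/0.5220 = 0.0287

P(A|B) = 0.0287


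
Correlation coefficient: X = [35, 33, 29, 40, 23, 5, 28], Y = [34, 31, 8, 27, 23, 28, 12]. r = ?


Mean X = 27.5714, Mean Y = 23.2857
SD X = 10.499757, SD Y = 9.035079
Cov = 5.122449
r = 5.122449/(10.499757*9.035079) = 0.0540

r = 0.0540


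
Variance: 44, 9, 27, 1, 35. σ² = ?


Mean = 23.2000
Squared deviations: 432.6400, 201.6400, 14.4400, 492.8400, 139.2400
Sum = 1280.8000
Variance = 1280.8000/5 = 256.1600

Variance = 256.1600


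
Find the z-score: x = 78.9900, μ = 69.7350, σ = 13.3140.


z = (78.9900 - 69.7350)/13.3140
= 9.2550/13.3140
= 0.6951

z = 0.6951


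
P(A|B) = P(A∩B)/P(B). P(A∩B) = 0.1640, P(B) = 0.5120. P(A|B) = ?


P(A|B) = 0.1640/0.5120 = 0.3203

P(A|B) = 0.3203


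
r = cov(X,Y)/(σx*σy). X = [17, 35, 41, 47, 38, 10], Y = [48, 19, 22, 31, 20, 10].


Mean X = 31.3333, Mean Y = 25.0000
SD X = 13.274872, SD Y = 11.972190
Cov = 2.960595e-15
r = 2.960595e-15/(13.274872*11.972190) = 1.8628e-17

r = 1.8628e-17


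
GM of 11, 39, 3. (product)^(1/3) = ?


Product = 11 × 39 × 3 = 1287
GM = 1287^(1/3) = 10.8774

GM = 10.8774


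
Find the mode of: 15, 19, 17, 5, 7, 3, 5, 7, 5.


Frequencies: 3:1, 5:3, 7:2, 15:1, 17:1, 19:1
Max frequency = 3
Mode = 5

Mode = 5


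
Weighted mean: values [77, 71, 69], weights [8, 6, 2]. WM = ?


Numerator = 77*8 + 71*6 + 69*2 = 1180
Denominator = 8 + 6 + 2 = 16
WM = 1180/16 = 73.7500

WM = 73.7500


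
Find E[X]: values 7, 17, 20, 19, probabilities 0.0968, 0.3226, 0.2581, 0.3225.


E[X] = 7*0.0968 + 17*0.3226 + 20*0.2581 + 19*0.3225
= 0.6776 + 5.4842 + 5.1620 + 6.1275
= 17.4513

E[X] = 17.4513


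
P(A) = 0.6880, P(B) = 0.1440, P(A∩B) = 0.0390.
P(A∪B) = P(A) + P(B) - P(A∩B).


P(A∪B) = 0.6880 + 0.1440 - 0.0390
= 0.8320 - 0.0390
= 0.7930

P(A∪B) = 0.7930


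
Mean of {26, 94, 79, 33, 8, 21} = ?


Sum = 26 + 94 + 79 + 33 + 8 + 21 = 261
n = 6
Mean = 261/6 = 43.5000

Mean = 43.5000


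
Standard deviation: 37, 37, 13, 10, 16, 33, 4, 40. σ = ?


Mean = 23.7500
Variance = 181.9375
SD = sqrt(181.9375) = 13.4884

SD = 13.4884


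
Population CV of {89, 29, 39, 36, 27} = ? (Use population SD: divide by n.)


Mean = 44.0000
SD = 22.9260
CV = (22.9260/44.0000)*100 = 52.1045%

CV = 52.1045%


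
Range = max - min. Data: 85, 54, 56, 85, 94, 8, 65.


Max = 94, Min = 8
Range = 94 - 8 = 86

Range = 86


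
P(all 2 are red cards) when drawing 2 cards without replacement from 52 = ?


P(all red cards) = (26/52) × (25/51)
= 0.2451

P = 0.2451


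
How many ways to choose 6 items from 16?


C(16,6) = 16!/(6! × 10!)
= 20922789888000/(720 × 3628800)
= 8008

C(16,6) = 8008


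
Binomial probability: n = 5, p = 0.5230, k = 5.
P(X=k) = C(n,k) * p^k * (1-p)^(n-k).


C(5,5) = 1
p^5 = 0.039130
(1-p)^0 = 1.000000
P = 1 * 0.039130 * 1.000000 = 0.0391

P(X=5) = 0.0391


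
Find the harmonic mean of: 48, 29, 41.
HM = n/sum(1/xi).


Sum of reciprocals = 1/48 + 1/29 + 1/41 = 0.079706
HM = 3/0.079706 = 37.6382

HM = 37.6382


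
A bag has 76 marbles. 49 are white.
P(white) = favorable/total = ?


P = 49/76 = 0.6447

P = 0.6447


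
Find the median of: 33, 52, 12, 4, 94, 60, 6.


Sorted: 4, 6, 12, 33, 52, 60, 94
n = 7 (odd)
Middle value = 33

Median = 33


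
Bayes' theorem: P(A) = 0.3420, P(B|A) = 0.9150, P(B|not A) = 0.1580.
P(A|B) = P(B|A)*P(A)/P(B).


P(B) = P(B|A)*P(A) + P(B|A')*P(A')
= 0.9150*0.3420 + 0.1580*0.6580
= 0.312930 + 0.103964 = 0.416894
P(A|B) = 0.312930/0.416894 = 0.7506

P(A|B) = 0.7506


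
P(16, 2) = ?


P(16,2) = 16!/14!
= 20922789888000/87178291200
= 240

P(16,2) = 240


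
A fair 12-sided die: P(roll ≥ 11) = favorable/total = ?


Favorable outcomes (roll ≥ 11): 2
Total outcomes = 12
P = 2/12 = 0.1667

P = 0.1667


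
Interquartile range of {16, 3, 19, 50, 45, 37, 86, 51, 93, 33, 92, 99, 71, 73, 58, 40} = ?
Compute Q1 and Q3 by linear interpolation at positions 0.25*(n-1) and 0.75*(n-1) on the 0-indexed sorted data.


Sorted: 3, 16, 19, 33, 37, 40, 45, 50, 51, 58, 71, 73, 86, 92, 93, 99
Q1 (25th %ile) = 36.0000
Q3 (75th %ile) = 76.2500
IQR = 76.2500 - 36.0000 = 40.2500

IQR = 40.2500


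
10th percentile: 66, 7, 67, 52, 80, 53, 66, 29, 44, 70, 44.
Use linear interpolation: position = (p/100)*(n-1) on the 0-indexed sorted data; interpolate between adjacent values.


Sorted: 7, 29, 44, 44, 52, 53, 66, 66, 67, 70, 80
n = 11
Index = 10/100 * 10 = 1.0000
Lower = data[1] = 29, Upper = data[2] = 44
P10 = 29 + 0*(15) = 29.0000

P10 = 29.0000


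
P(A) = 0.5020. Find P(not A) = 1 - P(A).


P(not A) = 1 - 0.5020 = 0.4980

P(not A) = 0.4980


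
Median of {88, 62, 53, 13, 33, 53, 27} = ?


Sorted: 13, 27, 33, 53, 53, 62, 88
n = 7 (odd)
Middle value = 53

Median = 53


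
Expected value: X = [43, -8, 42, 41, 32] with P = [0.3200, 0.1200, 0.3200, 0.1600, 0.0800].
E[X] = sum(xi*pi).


E[X] = 43*0.3200 - 8*0.1200 + 42*0.3200 + 41*0.1600 + 32*0.0800
= 13.7600 - 0.9600 + 13.4400 + 6.5600 + 2.5600
= 35.3600

E[X] = 35.3600


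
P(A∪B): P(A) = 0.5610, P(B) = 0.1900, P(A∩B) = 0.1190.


P(A∪B) = 0.5610 + 0.1900 - 0.1190
= 0.7510 - 0.1190
= 0.6320

P(A∪B) = 0.6320


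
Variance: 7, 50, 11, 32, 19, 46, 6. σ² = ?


Mean = 24.4286
Squared deviations: 303.7551, 653.8980, 180.3265, 57.3265, 29.4694, 465.3265, 339.6122
Sum = 2029.7143
Variance = 2029.7143/7 = 289.9592

Variance = 289.9592


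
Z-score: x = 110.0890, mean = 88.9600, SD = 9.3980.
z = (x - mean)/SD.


z = (110.0890 - 88.9600)/9.3980
= 21.1290/9.3980
= 2.2482

z = 2.2482


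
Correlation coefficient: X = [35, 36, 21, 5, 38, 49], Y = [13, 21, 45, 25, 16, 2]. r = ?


Mean X = 30.6667, Mean Y = 20.3333
SD X = 14.079141, SD Y = 13.161391
Cov = -125.722222
r = -125.722222/(14.079141*13.161391) = -0.6785

r = -0.6785


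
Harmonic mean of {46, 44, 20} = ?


Sum of reciprocals = 1/46 + 1/44 + 1/20 = 0.094466
HM = 3/0.094466 = 31.7573

HM = 31.7573


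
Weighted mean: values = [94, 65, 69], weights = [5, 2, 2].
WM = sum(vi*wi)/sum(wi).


Numerator = 94*5 + 65*2 + 69*2 = 738
Denominator = 5 + 2 + 2 = 9
WM = 738/9 = 82.0000

WM = 82.0000


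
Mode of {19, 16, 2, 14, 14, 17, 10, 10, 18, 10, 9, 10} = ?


Frequencies: 2:1, 9:1, 10:4, 14:2, 16:1, 17:1, 18:1, 19:1
Max frequency = 4
Mode = 10

Mode = 10


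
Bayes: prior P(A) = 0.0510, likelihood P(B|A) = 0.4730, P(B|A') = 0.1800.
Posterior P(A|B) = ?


P(B) = P(B|A)*P(A) + P(B|A')*P(A')
= 0.4730*0.0510 + 0.1800*0.9490
= 0.024123 + 0.170820 = 0.194943
P(A|B) = 0.024123/0.194943 = 0.1237

P(A|B) = 0.1237


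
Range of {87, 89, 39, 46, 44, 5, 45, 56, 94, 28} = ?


Max = 94, Min = 5
Range = 94 - 5 = 89

Range = 89


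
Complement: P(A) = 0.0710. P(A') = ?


P(not A) = 1 - 0.0710 = 0.9290

P(not A) = 0.9290


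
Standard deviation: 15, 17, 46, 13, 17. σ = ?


Mean = 21.6000
Variance = 151.0400
SD = sqrt(151.0400) = 12.2898

SD = 12.2898


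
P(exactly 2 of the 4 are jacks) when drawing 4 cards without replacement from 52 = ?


Hypergeometric: P(X=2) = C(4,2)·C(48,2) / C(52,4)
= 6 × 1128 / 270725
= 6768/270725 = 0.0250

P = 0.0250


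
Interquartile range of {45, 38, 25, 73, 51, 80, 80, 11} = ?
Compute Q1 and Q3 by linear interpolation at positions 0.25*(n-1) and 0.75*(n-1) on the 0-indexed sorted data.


Sorted: 11, 25, 38, 45, 51, 73, 80, 80
Q1 (25th %ile) = 34.7500
Q3 (75th %ile) = 74.7500
IQR = 74.7500 - 34.7500 = 40.0000

IQR = 40.0000


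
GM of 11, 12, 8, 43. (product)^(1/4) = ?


Product = 11 × 12 × 8 × 43 = 45408
GM = 45408^(1/4) = 14.5977

GM = 14.5977


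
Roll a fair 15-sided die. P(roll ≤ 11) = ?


Favorable outcomes (roll ≤ 11): 11
Total outcomes = 15
P = 11/15 = 0.7333

P = 0.7333


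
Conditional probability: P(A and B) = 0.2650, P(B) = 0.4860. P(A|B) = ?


P(A|B) = 0.2650/0.4860 = 0.5453

P(A|B) = 0.5453


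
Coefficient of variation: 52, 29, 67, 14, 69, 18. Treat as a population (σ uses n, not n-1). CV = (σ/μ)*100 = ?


Mean = 41.5000
SD = 22.2916
CV = (22.2916/41.5000)*100 = 53.7148%

CV = 53.7148%


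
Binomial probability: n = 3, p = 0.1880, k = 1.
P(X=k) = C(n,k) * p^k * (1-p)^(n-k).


C(3,1) = 3
p^1 = 0.188000
(1-p)^2 = 0.659344
P = 3 * 0.188000 * 0.659344 = 0.3719

P(X=1) = 0.3719


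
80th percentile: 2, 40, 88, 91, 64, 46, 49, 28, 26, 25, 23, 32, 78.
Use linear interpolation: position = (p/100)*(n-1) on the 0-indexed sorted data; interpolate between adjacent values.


Sorted: 2, 23, 25, 26, 28, 32, 40, 46, 49, 64, 78, 88, 91
n = 13
Index = 80/100 * 12 = 9.6000
Lower = data[9] = 64, Upper = data[10] = 78
P80 = 64 + 0.6000*(14) = 72.4000

P80 = 72.4000


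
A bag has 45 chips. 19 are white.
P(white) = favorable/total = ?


P = 19/45 = 0.4222

P = 0.4222


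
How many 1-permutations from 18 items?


P(18,1) = 18!/17!
= 6402373705728000/355687428096000
= 18

P(18,1) = 18


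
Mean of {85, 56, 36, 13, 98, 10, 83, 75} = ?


Sum = 85 + 56 + 36 + 13 + 98 + 10 + 83 + 75 = 456
n = 8
Mean = 456/8 = 57.0000

Mean = 57.0000


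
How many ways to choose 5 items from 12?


C(12,5) = 12!/(5! × 7!)
= 479001600/(120 × 5040)
= 792

C(12,5) = 792


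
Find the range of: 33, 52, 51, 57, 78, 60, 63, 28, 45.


Max = 78, Min = 28
Range = 78 - 28 = 50

Range = 50


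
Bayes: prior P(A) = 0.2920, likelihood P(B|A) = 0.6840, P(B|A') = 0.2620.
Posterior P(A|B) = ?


P(B) = P(B|A)*P(A) + P(B|A')*P(A')
= 0.6840*0.2920 + 0.2620*0.7080
= 0.199728 + 0.185496 = 0.385224
P(A|B) = 0.199728/0.385224 = 0.5185

P(A|B) = 0.5185


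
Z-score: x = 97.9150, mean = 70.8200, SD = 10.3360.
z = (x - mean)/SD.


z = (97.9150 - 70.8200)/10.3360
= 27.0950/10.3360
= 2.6214

z = 2.6214


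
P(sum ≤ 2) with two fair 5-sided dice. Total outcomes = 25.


Total outcomes = 5×5 = 25
Favorable (sum ≤ 2): 1
P = 1/25 = 0.0400

P = 0.0400


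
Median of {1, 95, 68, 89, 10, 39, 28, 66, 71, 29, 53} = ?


Sorted: 1, 10, 28, 29, 39, 53, 66, 68, 71, 89, 95
n = 11 (odd)
Middle value = 53

Median = 53


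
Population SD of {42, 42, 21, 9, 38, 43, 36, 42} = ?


Mean = 34.1250
Variance = 135.8594
SD = sqrt(135.8594) = 11.6559

SD = 11.6559


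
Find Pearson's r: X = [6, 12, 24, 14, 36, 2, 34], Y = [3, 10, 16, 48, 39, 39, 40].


Mean X = 18.2857, Mean Y = 27.8571
SD X = 12.348676, SD Y = 16.383167
Cov = 67.183673
r = 67.183673/(12.348676*16.383167) = 0.3321

r = 0.3321


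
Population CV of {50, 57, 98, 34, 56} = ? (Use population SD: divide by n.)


Mean = 59.0000
SD = 21.1660
CV = (21.1660/59.0000)*100 = 35.8746%

CV = 35.8746%


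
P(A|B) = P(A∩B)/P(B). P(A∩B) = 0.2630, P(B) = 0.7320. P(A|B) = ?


P(A|B) = 0.2630/0.7320 = 0.3593

P(A|B) = 0.3593


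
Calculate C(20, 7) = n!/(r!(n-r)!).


C(20,7) = 20!/(7! × 13!)
= 2432902008176640000/(5040 × 6227020800)
= 77520

C(20,7) = 77520


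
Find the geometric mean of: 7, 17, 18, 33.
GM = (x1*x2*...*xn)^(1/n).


Product = 7 × 17 × 18 × 33 = 70686
GM = 70686^(1/4) = 16.3055

GM = 16.3055


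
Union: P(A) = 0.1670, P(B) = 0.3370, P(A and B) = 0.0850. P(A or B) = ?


P(A∪B) = 0.1670 + 0.3370 - 0.0850
= 0.5040 - 0.0850
= 0.4190

P(A∪B) = 0.4190


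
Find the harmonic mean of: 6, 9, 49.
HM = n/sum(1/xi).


Sum of reciprocals = 1/6 + 1/9 + 1/49 = 0.298186
HM = 3/0.298186 = 10.0608

HM = 10.0608


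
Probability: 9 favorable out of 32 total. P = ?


P = 9/32 = 0.2812

P = 0.2812


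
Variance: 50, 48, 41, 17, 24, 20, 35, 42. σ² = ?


Mean = 34.6250
Squared deviations: 236.3906, 178.8906, 40.6406, 310.6406, 112.8906, 213.8906, 0.1406, 54.3906
Sum = 1147.8750
Variance = 1147.8750/8 = 143.4844

Variance = 143.4844


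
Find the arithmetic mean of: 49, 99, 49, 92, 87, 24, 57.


Sum = 49 + 99 + 49 + 92 + 87 + 24 + 57 = 457
n = 7
Mean = 457/7 = 65.2857

Mean = 65.2857


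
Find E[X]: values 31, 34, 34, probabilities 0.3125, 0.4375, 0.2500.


E[X] = 31*0.3125 + 34*0.4375 + 34*0.2500
= 9.6875 + 14.8750 + 8.5000
= 33.0625

E[X] = 33.0625


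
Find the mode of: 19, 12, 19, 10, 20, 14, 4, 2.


Frequencies: 2:1, 4:1, 10:1, 12:1, 14:1, 19:2, 20:1
Max frequency = 2
Mode = 19

Mode = 19


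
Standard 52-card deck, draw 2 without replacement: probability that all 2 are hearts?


P(all hearts) = (13/52) × (12/51)
= 0.0588

P = 0.0588


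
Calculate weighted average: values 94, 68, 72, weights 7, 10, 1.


Numerator = 94*7 + 68*10 + 72*1 = 1410
Denominator = 7 + 10 + 1 = 18
WM = 1410/18 = 78.3333

WM = 78.3333


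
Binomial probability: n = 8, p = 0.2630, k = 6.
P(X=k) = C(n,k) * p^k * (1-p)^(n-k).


C(8,6) = 28
p^6 = 0.000331
(1-p)^2 = 0.543169
P = 28 * 0.000331 * 0.543169 = 0.0050

P(X=6) = 0.0050


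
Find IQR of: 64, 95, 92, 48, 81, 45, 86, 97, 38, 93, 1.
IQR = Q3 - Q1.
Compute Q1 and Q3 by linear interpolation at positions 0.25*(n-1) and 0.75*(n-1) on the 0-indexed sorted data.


Sorted: 1, 38, 45, 48, 64, 81, 86, 92, 93, 95, 97
Q1 (25th %ile) = 46.5000
Q3 (75th %ile) = 92.5000
IQR = 92.5000 - 46.5000 = 46.0000

IQR = 46.0000


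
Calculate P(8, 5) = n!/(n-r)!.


P(8,5) = 8!/3!
= 40320/6
= 6720

P(8,5) = 6720


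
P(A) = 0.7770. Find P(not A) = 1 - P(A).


P(not A) = 1 - 0.7770 = 0.2230

P(not A) = 0.2230


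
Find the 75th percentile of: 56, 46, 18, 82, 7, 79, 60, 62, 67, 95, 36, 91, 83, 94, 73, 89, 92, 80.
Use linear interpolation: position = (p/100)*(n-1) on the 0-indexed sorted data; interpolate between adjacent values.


Sorted: 7, 18, 36, 46, 56, 60, 62, 67, 73, 79, 80, 82, 83, 89, 91, 92, 94, 95
n = 18
Index = 75/100 * 17 = 12.7500
Lower = data[12] = 83, Upper = data[13] = 89
P75 = 83 + 0.7500*(6) = 87.5000

P75 = 87.5000


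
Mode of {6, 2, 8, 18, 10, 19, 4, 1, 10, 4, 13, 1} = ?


Frequencies: 1:2, 2:1, 4:2, 6:1, 8:1, 10:2, 13:1, 18:1, 19:1
Max frequency = 2
Mode = 1, 4, 10

Mode = 1, 4, 10


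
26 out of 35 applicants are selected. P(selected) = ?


P = 26/35 = 0.7429

P = 0.7429


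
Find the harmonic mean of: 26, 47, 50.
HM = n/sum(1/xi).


Sum of reciprocals = 1/26 + 1/47 + 1/50 = 0.079738
HM = 3/0.079738 = 37.6232

HM = 37.6232


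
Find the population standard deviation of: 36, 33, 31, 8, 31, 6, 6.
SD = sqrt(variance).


Mean = 21.5714
Variance = 169.3878
SD = sqrt(169.3878) = 13.0149

SD = 13.0149


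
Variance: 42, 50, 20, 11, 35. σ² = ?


Mean = 31.6000
Squared deviations: 108.1600, 338.5600, 134.5600, 424.3600, 11.5600
Sum = 1017.2000
Variance = 1017.2000/5 = 203.4400

Variance = 203.4400


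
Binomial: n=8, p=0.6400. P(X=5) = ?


C(8,5) = 56
p^5 = 0.107374
(1-p)^3 = 0.046656
P = 56 * 0.107374 * 0.046656 = 0.2805

P(X=5) = 0.2805


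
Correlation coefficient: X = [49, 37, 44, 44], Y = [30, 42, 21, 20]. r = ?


Mean X = 43.5000, Mean Y = 28.2500
SD X = 4.272002, SD Y = 8.842370
Cov = -21.875000
r = -21.875000/(4.272002*8.842370) = -0.5791

r = -0.5791


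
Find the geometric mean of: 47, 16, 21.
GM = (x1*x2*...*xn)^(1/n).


Product = 47 × 16 × 21 = 15792
GM = 15792^(1/3) = 25.0888

GM = 25.0888


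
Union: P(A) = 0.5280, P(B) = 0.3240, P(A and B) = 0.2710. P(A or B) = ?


P(A∪B) = 0.5280 + 0.3240 - 0.2710
= 0.8520 - 0.2710
= 0.5810

P(A∪B) = 0.5810


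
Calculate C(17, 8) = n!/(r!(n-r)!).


C(17,8) = 17!/(8! × 9!)
= 355687428096000/(40320 × 362880)
= 24310

C(17,8) = 24310


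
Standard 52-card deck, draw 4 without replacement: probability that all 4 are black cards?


P(all black cards) = (26/52) × (25/51) × (24/50) × (23/49)
= 0.0552

P = 0.0552


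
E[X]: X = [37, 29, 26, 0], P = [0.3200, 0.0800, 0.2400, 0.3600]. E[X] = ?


E[X] = 37*0.3200 + 29*0.0800 + 26*0.2400 + 0*0.3600
= 11.8400 + 2.3200 + 6.2400 + 0
= 20.4000

E[X] = 20.4000


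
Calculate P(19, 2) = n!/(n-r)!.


P(19,2) = 19!/17!
= 121645100408832000/355687428096000
= 342

P(19,2) = 342
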